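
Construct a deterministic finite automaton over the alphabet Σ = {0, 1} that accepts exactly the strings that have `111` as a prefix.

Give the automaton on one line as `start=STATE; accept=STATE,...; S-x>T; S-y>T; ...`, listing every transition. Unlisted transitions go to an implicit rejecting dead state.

start=q0; accept=q3; q0-0>q4; q0-1>q1; q1-0>q4; q1-1>q2; q2-0>q4; q2-1>q3; q3-0>q3; q3-1>q3; q4-0>q4; q4-1>q4

Check the first 3 symbols one by one: q0 through q2 record how many have matched `111` so far; any wrong symbol goes to the dead state q4. After all 3 match we enter the accepting sink q3.
A 5-state machine:
        0   1  
>  q0   q4  q1 
   q1   q4  q2 
   q2   q4  q3 
 * q3   q3  q3 
   q4   q4  q4 
(> = start, * = accepting)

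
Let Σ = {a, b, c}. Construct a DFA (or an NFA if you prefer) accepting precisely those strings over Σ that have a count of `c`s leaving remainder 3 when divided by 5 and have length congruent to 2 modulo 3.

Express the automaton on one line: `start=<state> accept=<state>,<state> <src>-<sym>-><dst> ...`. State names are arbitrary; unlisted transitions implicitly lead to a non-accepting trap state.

start=s0 accept=s12 s0-a->s1 s0-b->s1 s0-c->s2 s1-a->s3 s1-b->s3 s1-c->s4 s2-a->s4 s2-b->s4 s2-c->s5 s3-a->s0 s3-b->s0 s3-c->s6 s4-a->s6 s4-b->s6 s4-c->s7 s5-a->s7 s5-b->s7 s5-c->s8 s6-a->s2 s6-b->s2 s6-c->s9 s7-a->s9 s7-b->s9 s7-c->s10 s8-a->s10 s8-b->s10 s8-c->s11 s9-a->s5 s9-b->s5 s9-c->s12 s10-a->s12 s10-b->s12 s10-c->s13 s11-a->s13 s11-b->s13 s11-c->s3 s12-a->s8 s12-b->s8 s12-c->s14 s13-a->s14 s13-b->s14 s13-c->s0 s14-a->s11 s14-b->s11 s14-c->s1

Run two small machines in parallel and take their product. One (5 states) tracks the count of `c`s modulo 5; the other (3 states) tracks the input length modulo 3. Each combined state is a pair, one component from each; accept when both components accept.
With 15 states:
          a    b    c  
>  s0     s1   s1   s2 
   s1     s3   s3   s4 
   s2     s4   s4   s5 
   s3     s0   s0   s6 
   s4     s6   s6   s7 
   s5     s7   s7   s8 
   s6     s2   s2   s9 
   s7     s9   s9  s10 
   s8    s10  s10  s11 
   s9     s5   s5  s12 
   s10   s12  s12  s13 
   s11   s13  s13   s3 
 * s12    s8   s8  s14 
   s13   s14  s14   s0 
   s14   s11  s11   s1 
(> = start, * = accepting)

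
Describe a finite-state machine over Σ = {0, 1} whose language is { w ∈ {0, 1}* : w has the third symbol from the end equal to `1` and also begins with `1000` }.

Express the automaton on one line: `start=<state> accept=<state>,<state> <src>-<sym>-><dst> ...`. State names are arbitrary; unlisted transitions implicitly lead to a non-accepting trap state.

start=q0 accept=q9,q10,q11,q12 q0-0->q1 q0-1->q2 q1-0->q1 q1-1->q1 q2-0->q3 q2-1->q1 q3-0->q4 q3-1->q1 q4-0->q5 q4-1->q1 q5-0->q5 q5-1->q6 q6-0->q7 q6-1->q8 q7-0->q9 q7-1->q10 q8-0->q11 q8-1->q12 q9-0->q5 q9-1->q6 q10-0->q7 q10-1->q8 q11-0->q9 q11-1->q10 q12-0->q11 q12-1->q12

Handle the two conditions separately and then intersect. One (15 states) tracks the last 3 symbols read; the other (6 states) tracks whether the input so far still matches the prefix `1000`. Each combined state is a pair, one component from each; accept when both components accept. Equivalent product states are then merged.
          0    1  
>  q0     q1   q2 
   q1     q1   q1 
   q2     q3   q1 
   q3     q4   q1 
   q4     q5   q1 
   q5     q5   q6 
   q6     q7   q8 
   q7     q9  q10 
   q8    q11  q12 
 * q9     q5   q6 
 * q10    q7   q8 
 * q11    q9  q10 
 * q12   q11  q12 
(> = start, * = accepting)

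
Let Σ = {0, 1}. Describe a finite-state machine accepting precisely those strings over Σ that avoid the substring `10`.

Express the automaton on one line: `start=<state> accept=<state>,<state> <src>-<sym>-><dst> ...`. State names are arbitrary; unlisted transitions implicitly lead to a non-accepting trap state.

start=S0 accept=S0,S1 S0-0->S0 S0-1->S1 S1-0->S2 S1-1->S1 S2-0->S2 S2-1->S2

Track partial matches of the forbidden pattern `10`. State S2 is a dead state reached once `10` has occurred; every other state accepts. S0 means no part of `10` is currently matched.
A 3-state machine:
        0   1  
>* S0   S0  S1 
 * S1   S2  S1 
   S2   S2  S2 
(> = start, * = accepting)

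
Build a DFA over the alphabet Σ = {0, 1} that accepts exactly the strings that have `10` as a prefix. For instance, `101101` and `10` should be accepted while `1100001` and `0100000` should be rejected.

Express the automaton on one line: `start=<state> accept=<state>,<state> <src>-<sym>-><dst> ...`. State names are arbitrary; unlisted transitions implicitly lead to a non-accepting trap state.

Walk along `10` while the input agrees: from q0 take `1` to q1, and so on. Any deviation drops to the rejecting sink q3. Once q2 is reached the prefix is confirmed and every continuation is accepted.
        0   1  
>  q0   q3  q1 
   q1   q2  q3 
 * q2   q2  q2 
   q3   q3  q3 
(> = start, * = accepting)

start=q0 accept=q2 q0-0->q3 q0-1->q1 q1-0->q2 q1-1->q3 q2-0->q2 q2-1->q2 q3-0->q3 q3-1->q3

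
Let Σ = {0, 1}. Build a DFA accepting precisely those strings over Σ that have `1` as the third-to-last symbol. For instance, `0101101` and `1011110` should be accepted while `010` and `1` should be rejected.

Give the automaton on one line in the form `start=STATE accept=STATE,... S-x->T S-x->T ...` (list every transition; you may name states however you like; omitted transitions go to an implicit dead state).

A DFA must remember the last 3 symbols (since which symbol is third-to-last isn't known until the input ends). Use one state per possible window of the last ≤3 symbols; accept from those whose window starts with `1`.
A 15-state machine:
          0    1  
>  q0     q1   q2 
   q1     q3   q4 
   q2     q5   q6 
   q3     q7   q8 
   q4     q9  q10 
   q5    q11  q12 
   q6    q13  q14 
   q7     q7   q8 
   q8     q9  q10 
   q9    q11  q12 
   q10   q13  q14 
 * q11    q7   q8 
 * q12    q9  q10 
 * q13   q11  q12 
 * q14   q13  q14 
(> = start, * = accepting)

start=q0 accept=q11,q12,q13,q14 q0-0->q1 q0-1->q2 q1-0->q3 q1-1->q4 q2-0->q5 q2-1->q6 q3-0->q7 q3-1->q8 q4-0->q9 q4-1->q10 q5-0->q11 q5-1->q12 q6-0->q13 q6-1->q14 q7-0->q7 q7-1->q8 q8-0->q9 q8-1->q10 q9-0->q11 q9-1->q12 q10-0->q13 q10-1->q14 q11-0->q7 q11-1->q8 q12-0->q9 q12-1->q10 q13-0->q11 q13-1->q12 q14-0->q13 q14-1->q14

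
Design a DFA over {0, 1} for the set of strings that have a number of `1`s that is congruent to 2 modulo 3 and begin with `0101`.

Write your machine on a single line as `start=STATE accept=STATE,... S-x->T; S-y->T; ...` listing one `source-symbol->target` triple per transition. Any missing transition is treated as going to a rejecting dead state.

Build one automaton per condition and run them in lockstep. One (3 states) tracks the count of `1`s modulo 3; the other (6 states) tracks whether the input so far still matches the prefix `0101`. Each combined state is a pair, one component from each; accept when both components accept.
10 states suffice.
        0   1  
>  S0   S1  S2 
   S1   S3  S4 
   S2   S2  S5 
   S3   S3  S2 
   S4   S6  S5 
   S5   S5  S3 
   S6   S2  S7 
 * S7   S7  S8 
   S8   S8  S9 
   S9   S9  S7 
(> = start, * = accepting)

start=S0; accept=S7; S0-0->S1; S0-1->S2; S1-0->S3; S1-1->S4; S2-0->S2; S2-1->S5; S3-0->S3; S3-1->S2; S4-0->S6; S4-1->S5; S5-0->S5; S5-1->S3; S6-0->S2; S6-1->S7; S7-0->S7; S7-1->S8; S8-0->S8; S8-1->S9; S9-0->S9; S9-1->S7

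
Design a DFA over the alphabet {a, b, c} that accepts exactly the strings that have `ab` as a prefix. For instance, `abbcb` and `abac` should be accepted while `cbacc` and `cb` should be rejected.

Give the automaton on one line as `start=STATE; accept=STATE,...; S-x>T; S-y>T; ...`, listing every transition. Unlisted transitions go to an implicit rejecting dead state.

Walk along `ab` while the input agrees: from q0 take `a` to q1, and so on. Any deviation drops to the rejecting sink q3. Once q2 is reached the prefix is confirmed and every continuation is accepted.
4 states suffice.
        a   b   c  
>  q0   q1  q3  q3 
   q1   q3  q2  q3 
 * q2   q2  q2  q2 
   q3   q3  q3  q3 
(> = start, * = accepting)

start=q0; accept=q2; q0-a>q1; q0-b>q3; q0-c>q3; q1-a>q3; q1-b>q2; q1-c>q3; q2-a>q2; q2-b>q2; q2-c>q2; q3-a>q3; q3-b>q3; q3-c>q3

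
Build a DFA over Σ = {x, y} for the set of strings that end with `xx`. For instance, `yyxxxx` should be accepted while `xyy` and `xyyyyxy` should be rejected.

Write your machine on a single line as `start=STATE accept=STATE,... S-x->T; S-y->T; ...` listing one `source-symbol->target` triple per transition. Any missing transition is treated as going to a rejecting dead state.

start=A; accept=C; A-x->B; A-y->A; B-x->C; B-y->A; C-x->C; C-y->A

Let each state record the length of the longest suffix of the input read so far that is also a prefix of `xx`. B means the last symbol is `x`; C means the last 2 symbols are `xx`. Accept only at C, where the string currently ends in `xx`.
3 states suffice.
       x  y 
>  A   B  A 
   B   C  A 
 * C   C  A 
(> = start, * = accepting)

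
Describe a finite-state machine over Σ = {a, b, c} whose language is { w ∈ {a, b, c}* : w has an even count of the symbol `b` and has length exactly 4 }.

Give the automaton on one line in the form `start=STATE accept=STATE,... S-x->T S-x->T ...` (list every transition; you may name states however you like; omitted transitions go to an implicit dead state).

start=S0 accept=S7 S0-a->S1 S0-b->S2 S0-c->S1 S1-a->S3 S1-b->S4 S1-c->S3 S2-a->S4 S2-b->S3 S2-c->S4 S3-a->S5 S3-b->S6 S3-c->S5 S4-a->S6 S4-b->S5 S4-c->S6 S5-a->S7 S5-b->S8 S5-c->S7 S6-a->S8 S6-b->S7 S6-c->S8 S7-a->S8 S7-b->S8 S7-c->S8 S8-a->S8 S8-b->S8 S8-c->S8

Handle the two conditions separately and then intersect. One (2 states) tracks the count of `b`s modulo 2; the other (6 states) tracks the input length, saturating at 5. Each combined state is a pair, one component from each; accept when both components accept. After merging equivalent states the machine shrinks.
With 9 states:
        a   b   c  
>  S0   S1  S2  S1 
   S1   S3  S4  S3 
   S2   S4  S3  S4 
   S3   S5  S6  S5 
   S4   S6  S5  S6 
   S5   S7  S8  S7 
   S6   S8  S7  S8 
 * S7   S8  S8  S8 
   S8   S8  S8  S8 
(> = start, * = accepting)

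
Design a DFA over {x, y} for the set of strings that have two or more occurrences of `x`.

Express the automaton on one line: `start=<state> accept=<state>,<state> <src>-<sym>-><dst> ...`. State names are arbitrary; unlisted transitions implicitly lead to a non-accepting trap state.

Only the number of `x`s matters, and only up to 3. Make a chain q0 → q1 → q2 → q3 advanced by each `x` (with q3 absorbing); every other symbol self-loops. The accepting set is {q2, q3}.
With 4 states:
        x   y  
>  q0   q1  q0 
   q1   q2  q1 
 * q2   q3  q2 
 * q3   q3  q3 
(> = start, * = accepting)

start=q0 accept=q2,q3 q0-x->q1 q0-y->q0 q1-x->q2 q1-y->q1 q2-x->q3 q2-y->q2 q3-x->q3 q3-y->q3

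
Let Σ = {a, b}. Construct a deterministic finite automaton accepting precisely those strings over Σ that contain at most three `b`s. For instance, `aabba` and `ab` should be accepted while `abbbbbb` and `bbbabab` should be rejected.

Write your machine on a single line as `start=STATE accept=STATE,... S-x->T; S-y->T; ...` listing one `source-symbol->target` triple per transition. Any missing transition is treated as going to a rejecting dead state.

Count `b`s, saturating at 4: states S0 through S3 mean 0 through 3 `b`s seen; S4 means more than 3. Each `b` increments (capped at S4); other symbols loop. Accept from {S0, S1, S2, S3}.
A 5-state machine:
        a   b  
>* S0   S0  S1 
 * S1   S1  S2 
 * S2   S2  S3 
 * S3   S3  S4 
   S4   S4  S4 
(> = start, * = accepting)

start=S0; accept=S0,S1,S2,S3; S0-a->S0; S0-b->S1; S1-a->S1; S1-b->S2; S2-a->S2; S2-b->S3; S3-a->S3; S3-b->S4; S4-a->S4; S4-b->S4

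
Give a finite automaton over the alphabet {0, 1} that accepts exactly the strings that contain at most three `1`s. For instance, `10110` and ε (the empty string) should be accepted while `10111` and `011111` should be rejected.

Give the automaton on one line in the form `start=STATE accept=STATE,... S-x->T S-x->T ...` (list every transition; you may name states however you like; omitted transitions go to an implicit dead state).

start=A accept=A,B,C,D A-0->A A-1->B B-0->B B-1->C C-0->C C-1->D D-0->D D-1->E E-0->E E-1->E

Count `1`s, saturating at 4: states A through D mean 0 through 3 `1`s seen; E means more than 3. Each `1` increments (capped at E); other symbols loop. Accept from {A, B, C, D}.
A 5-state machine:
       0  1 
>* A   A  B 
 * B   B  C 
 * C   C  D 
 * D   D  E 
   E   E  E 
(> = start, * = accepting)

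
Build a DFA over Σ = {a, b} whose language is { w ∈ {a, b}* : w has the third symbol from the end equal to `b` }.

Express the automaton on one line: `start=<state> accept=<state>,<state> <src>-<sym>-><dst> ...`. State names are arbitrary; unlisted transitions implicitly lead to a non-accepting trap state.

start=q0 accept=q11,q12,q13,q14 q0-a->q1 q0-b->q2 q1-a->q3 q1-b->q4 q2-a->q5 q2-b->q6 q3-a->q7 q3-b->q8 q4-a->q9 q4-b->q10 q5-a->q11 q5-b->q12 q6-a->q13 q6-b->q14 q7-a->q7 q7-b->q8 q8-a->q9 q8-b->q10 q9-a->q11 q9-b->q12 q10-a->q13 q10-b->q14 q11-a->q7 q11-b->q8 q12-a->q9 q12-b->q10 q13-a->q11 q13-b->q12 q14-a->q13 q14-b->q14

A DFA must remember the last 3 symbols (since which symbol is third-to-last isn't known until the input ends). Use one state per possible window of the last ≤3 symbols; accept from those whose window starts with `b`.
          a    b  
>  q0     q1   q2 
   q1     q3   q4 
   q2     q5   q6 
   q3     q7   q8 
   q4     q9  q10 
   q5    q11  q12 
   q6    q13  q14 
   q7     q7   q8 
   q8     q9  q10 
   q9    q11  q12 
   q10   q13  q14 
 * q11    q7   q8 
 * q12    q9  q10 
 * q13   q11  q12 
 * q14   q13  q14 
(> = start, * = accepting)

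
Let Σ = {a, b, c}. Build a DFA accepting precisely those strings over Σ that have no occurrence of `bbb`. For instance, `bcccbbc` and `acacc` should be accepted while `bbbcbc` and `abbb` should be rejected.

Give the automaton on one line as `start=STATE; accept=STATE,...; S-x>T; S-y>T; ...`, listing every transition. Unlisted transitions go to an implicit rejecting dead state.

start=q0; accept=q0,q1,q2; q0-a>q0; q0-b>q1; q0-c>q0; q1-a>q0; q1-b>q2; q1-c>q0; q2-a>q0; q2-b>q3; q2-c>q0; q3-a>q3; q3-b>q3; q3-c>q3

Track partial matches of the forbidden pattern `bbb`. State q3 is a dead state reached once `bbb` has occurred; every other state accepts. q0 means no part of `bbb` is currently matched.
With 4 states:
        a   b   c  
>* q0   q0  q1  q0 
 * q1   q0  q2  q0 
 * q2   q0  q3  q0 
   q3   q3  q3  q3 
(> = start, * = accepting)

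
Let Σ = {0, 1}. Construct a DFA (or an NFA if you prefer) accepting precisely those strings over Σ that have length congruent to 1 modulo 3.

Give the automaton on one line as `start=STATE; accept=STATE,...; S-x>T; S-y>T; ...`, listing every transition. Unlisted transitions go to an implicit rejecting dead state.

Count input length modulo 3: every symbol advances one step around the cycle q0 → q1 → q2 → q0. Accept at q1.
        0   1  
>  q0   q1  q1 
 * q1   q2  q2 
   q2   q0  q0 
(> = start, * = accepting)

start=q0; accept=q1; q0-0>q1; q0-1>q1; q1-0>q2; q1-1>q2; q2-0>q0; q2-1>q0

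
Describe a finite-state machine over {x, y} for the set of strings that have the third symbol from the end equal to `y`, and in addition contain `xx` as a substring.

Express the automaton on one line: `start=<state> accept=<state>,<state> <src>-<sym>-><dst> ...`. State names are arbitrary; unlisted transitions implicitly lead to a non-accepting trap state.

Run two small machines in parallel and take their product. The first has 15 states tracking the last 3 symbols read; the second has 3 states tracking whether and how much of `xx` has been seen. A product state is a pair (one from each), accepting exactly when both do.
20 states suffice.
          x    y  
>  s0     s1   s2 
   s1     s3   s4 
   s2     s5   s6 
   s3     s7   s8 
   s4     s9  s10 
   s5    s11  s12 
   s6    s13  s14 
   s7     s7   s8 
   s8    s15  s16 
   s9    s11  s12 
   s10   s13  s14 
 * s11    s7   s8 
   s12    s9  s10 
   s13   s11  s12 
   s14   s13  s14 
   s15   s11  s17 
   s16   s18  s19 
 * s17   s15  s16 
 * s18   s11  s17 
 * s19   s18  s19 
(> = start, * = accepting)

start=s0 accept=s11,s17,s18,s19 s0-x->s1 s0-y->s2 s1-x->s3 s1-y->s4 s2-x->s5 s2-y->s6 s3-x->s7 s3-y->s8 s4-x->s9 s4-y->s10 s5-x->s11 s5-y->s12 s6-x->s13 s6-y->s14 s7-x->s7 s7-y->s8 s8-x->s15 s8-y->s16 s9-x->s11 s9-y->s12 s10-x->s13 s10-y->s14 s11-x->s7 s11-y->s8 s12-x->s9 s12-y->s10 s13-x->s11 s13-y->s12 s14-x->s13 s14-y->s14 s15-x->s11 s15-y->s17 s16-x->s18 s16-y->s19 s17-x->s15 s17-y->s16 s18-x->s11 s18-y->s17 s19-x->s18 s19-y->s19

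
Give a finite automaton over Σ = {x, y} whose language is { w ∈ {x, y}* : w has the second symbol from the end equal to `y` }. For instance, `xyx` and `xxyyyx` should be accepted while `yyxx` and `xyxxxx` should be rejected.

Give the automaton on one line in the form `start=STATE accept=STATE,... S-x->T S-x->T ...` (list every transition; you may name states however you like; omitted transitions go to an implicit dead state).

start=A accept=F,G A-x->B A-y->C B-x->D B-y->E C-x->F C-y->G D-x->D D-y->E E-x->F E-y->G F-x->D F-y->E G-x->F G-y->G

Because acceptance depends on a position counted from the end, the machine has to buffer the most recent 2 symbols. Make each state the string of the last up-to-2 symbols read; on input `x` shift the window left and append `x`. Accept when the buffered window has length 2 and begins with `y`.
With 7 states:
       x  y 
>  A   B  C 
   B   D  E 
   C   F  G 
   D   D  E 
   E   F  G 
 * F   D  E 
 * G   F  G 
(> = start, * = accepting)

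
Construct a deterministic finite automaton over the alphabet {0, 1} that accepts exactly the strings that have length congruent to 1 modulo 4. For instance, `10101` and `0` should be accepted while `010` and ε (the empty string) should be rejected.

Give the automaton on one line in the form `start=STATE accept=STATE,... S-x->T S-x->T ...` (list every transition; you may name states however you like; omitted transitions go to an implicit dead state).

Count input length modulo 4: every symbol advances one step around the cycle S0 → S1 → S2 → S3 → S0. Accept at S1.
4 states suffice.
        0   1  
>  S0   S1  S1 
 * S1   S2  S2 
   S2   S3  S3 
   S3   S0  S0 
(> = start, * = accepting)

start=S0 accept=S1 S0-0->S1 S0-1->S1 S1-0->S2 S1-1->S2 S2-0->S3 S2-1->S3 S3-0->S0 S3-1->S0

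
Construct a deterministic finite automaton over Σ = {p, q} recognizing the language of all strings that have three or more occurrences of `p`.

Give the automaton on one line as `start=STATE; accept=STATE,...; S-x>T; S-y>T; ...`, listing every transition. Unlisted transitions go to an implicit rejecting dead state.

start=s0; accept=s3,s4; s0-p>s1; s0-q>s0; s1-p>s2; s1-q>s1; s2-p>s3; s2-q>s2; s3-p>s4; s3-q>s3; s4-p>s4; s4-q>s4

Only the number of `p`s matters, and only up to 4. Make a chain s0 → s1 → s2 → s3 → s4 advanced by each `p` (with s4 absorbing); every other symbol self-loops. The accepting set is {s3, s4}.
With 5 states:
        p   q  
>  s0   s1  s0 
   s1   s2  s1 
   s2   s3  s2 
 * s3   s4  s3 
 * s4   s4  s4 
(> = start, * = accepting)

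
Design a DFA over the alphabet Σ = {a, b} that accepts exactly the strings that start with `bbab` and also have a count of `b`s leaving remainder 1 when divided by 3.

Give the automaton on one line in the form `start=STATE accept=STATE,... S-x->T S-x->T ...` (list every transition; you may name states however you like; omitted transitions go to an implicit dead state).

Handle the two conditions separately and then intersect. One (6 states) tracks whether the input so far still matches the prefix `bbab`; the other (3 states) tracks the count of `b`s modulo 3. Each combined state is a pair, one component from each; accept when both components accept. Equivalent product states are then merged.
8 states suffice.
        a   b  
>  q0   q1  q2 
   q1   q1  q1 
   q2   q1  q3 
   q3   q4  q1 
   q4   q1  q5 
   q5   q5  q6 
 * q6   q6  q7 
   q7   q7  q5 
(> = start, * = accepting)

start=q0 accept=q6 q0-a->q1 q0-b->q2 q1-a->q1 q1-b->q1 q2-a->q1 q2-b->q3 q3-a->q4 q3-b->q1 q4-a->q1 q4-b->q5 q5-a->q5 q5-b->q6 q6-a->q6 q6-b->q7 q7-a->q7 q7-b->q5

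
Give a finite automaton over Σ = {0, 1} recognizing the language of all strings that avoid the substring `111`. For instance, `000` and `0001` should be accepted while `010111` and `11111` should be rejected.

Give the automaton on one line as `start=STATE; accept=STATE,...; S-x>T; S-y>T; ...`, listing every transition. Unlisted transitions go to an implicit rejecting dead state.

start=A; accept=A,B,C; A-0>A; A-1>B; B-0>A; B-1>C; C-0>A; C-1>D; D-0>D; D-1>D

Track partial matches of the forbidden pattern `111`. State D is a dead state reached once `111` has occurred; every other state accepts. A means no part of `111` is currently matched.
With 4 states:
       0  1 
>* A   A  B 
 * B   A  C 
 * C   A  D 
   D   D  D 
(> = start, * = accepting)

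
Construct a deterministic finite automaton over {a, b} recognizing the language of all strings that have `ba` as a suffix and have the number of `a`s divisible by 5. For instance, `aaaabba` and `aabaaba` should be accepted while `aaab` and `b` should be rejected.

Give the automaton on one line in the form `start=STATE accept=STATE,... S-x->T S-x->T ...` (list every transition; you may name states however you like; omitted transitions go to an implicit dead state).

start=q0 accept=q14 q0-a->q1 q0-b->q2 q1-a->q3 q1-b->q4 q2-a->q5 q2-b->q2 q3-a->q6 q3-b->q7 q4-a->q8 q4-b->q4 q5-a->q3 q5-b->q4 q6-a->q9 q6-b->q10 q7-a->q11 q7-b->q7 q8-a->q6 q8-b->q7 q9-a->q0 q9-b->q12 q10-a->q13 q10-b->q10 q11-a->q9 q11-b->q10 q12-a->q14 q12-b->q12 q13-a->q0 q13-b->q12 q14-a->q1 q14-b->q2

Handle the two conditions separately and then intersect. The first has 3 states tracking how much of the suffix `ba` has currently been matched; the second has 5 states tracking the count of `a`s modulo 5. A product state is a pair (one from each), accepting exactly when both do.
A 15-state machine:
          a    b  
>  q0     q1   q2 
   q1     q3   q4 
   q2     q5   q2 
   q3     q6   q7 
   q4     q8   q4 
   q5     q3   q4 
   q6     q9  q10 
   q7    q11   q7 
   q8     q6   q7 
   q9     q0  q12 
   q10   q13  q10 
   q11    q9  q10 
   q12   q14  q12 
   q13    q0  q12 
 * q14    q1   q2 
(> = start, * = accepting)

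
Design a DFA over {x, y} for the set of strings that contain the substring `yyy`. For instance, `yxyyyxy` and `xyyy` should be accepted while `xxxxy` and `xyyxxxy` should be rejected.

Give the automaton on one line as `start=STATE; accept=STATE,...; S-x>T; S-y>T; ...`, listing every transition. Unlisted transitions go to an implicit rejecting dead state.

start=A; accept=D; A-x>A; A-y>B; B-x>A; B-y>C; C-x>A; C-y>D; D-x>D; D-y>D

Track how much of `yyy` has been matched so far: state A is no progress, D is the absorbing accept state reached once `yyy` has occurred. Intermediate states record partial matches; on a mismatch, fall back to the longest reusable overlap.
A 4-state machine:
       x  y 
>  A   A  B 
   B   A  C 
   C   A  D 
 * D   D  D 
(> = start, * = accepting)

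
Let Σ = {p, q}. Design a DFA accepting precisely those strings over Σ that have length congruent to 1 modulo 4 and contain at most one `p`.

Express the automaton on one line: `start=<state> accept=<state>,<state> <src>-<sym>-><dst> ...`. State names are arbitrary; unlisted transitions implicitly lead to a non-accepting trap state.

start=s0 accept=s1,s2 s0-p->s1 s0-q->s2 s1-p->s3 s1-q->s4 s2-p->s4 s2-q->s5 s3-p->s3 s3-q->s3 s4-p->s3 s4-q->s6 s5-p->s6 s5-q->s7 s6-p->s3 s6-q->s8 s7-p->s8 s7-q->s0 s8-p->s3 s8-q->s1

Handle the two conditions separately and then intersect. The first has 4 states tracking the input length modulo 4; the second has 3 states tracking the count of `p`s, saturating at 2. A product state is a pair (one from each), accepting exactly when both do. Minimizing collapses redundant product states.
With 9 states:
        p   q  
>  s0   s1  s2 
 * s1   s3  s4 
 * s2   s4  s5 
   s3   s3  s3 
   s4   s3  s6 
   s5   s6  s7 
   s6   s3  s8 
   s7   s8  s0 
   s8   s3  s1 
(> = start, * = accepting)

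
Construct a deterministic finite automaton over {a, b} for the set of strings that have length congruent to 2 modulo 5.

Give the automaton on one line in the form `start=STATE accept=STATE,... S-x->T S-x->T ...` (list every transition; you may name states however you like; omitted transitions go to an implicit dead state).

start=q0 accept=q2 q0-a->q1 q0-b->q1 q1-a->q2 q1-b->q2 q2-a->q3 q2-b->q3 q3-a->q4 q3-b->q4 q4-a->q0 q4-b->q0

Only the length mod 5 matters, so use a 5-cycle: from any state, every input symbol moves to the next state, wrapping q4 back to q0. Mark q2 accepting.
        a   b  
>  q0   q1  q1 
   q1   q2  q2 
 * q2   q3  q3 
   q3   q4  q4 
   q4   q0  q0 
(> = start, * = accepting)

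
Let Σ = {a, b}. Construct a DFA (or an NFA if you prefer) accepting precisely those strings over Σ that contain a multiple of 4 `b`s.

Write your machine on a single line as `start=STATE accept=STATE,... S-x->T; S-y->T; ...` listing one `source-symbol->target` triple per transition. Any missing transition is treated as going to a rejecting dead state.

start=q0; accept=q0; q0-a->q0; q0-b->q1; q1-a->q1; q1-b->q2; q2-a->q2; q2-b->q3; q3-a->q3; q3-b->q0

The only thing that matters is how many `b`s have appeared, reduced mod 4. Use one state per residue: q0 for 0, …, q3 for 3. Reading `b` moves to the next residue; anything else stays put. q0 is accepting.
With 4 states:
        a   b  
>* q0   q0  q1 
   q1   q1  q2 
   q2   q2  q3 
   q3   q3  q0 
(> = start, * = accepting)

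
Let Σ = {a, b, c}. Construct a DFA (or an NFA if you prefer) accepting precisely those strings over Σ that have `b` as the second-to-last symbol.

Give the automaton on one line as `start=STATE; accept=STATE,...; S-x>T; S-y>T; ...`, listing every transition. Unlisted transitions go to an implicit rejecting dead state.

A DFA must remember the last 2 symbols (since which symbol is second-to-last isn't known until the input ends). Use one state per possible window of the last ≤2 symbols; accept from those whose window starts with `b`.
13 states suffice.
          a    b    c  
>  S0     S1   S2   S3 
   S1     S4   S5   S6 
   S2     S7   S8   S9 
   S3    S10  S11  S12 
   S4     S4   S5   S6 
   S5     S7   S8   S9 
   S6    S10  S11  S12 
 * S7     S4   S5   S6 
 * S8     S7   S8   S9 
 * S9    S10  S11  S12 
   S10    S4   S5   S6 
   S11    S7   S8   S9 
   S12   S10  S11  S12 
(> = start, * = accepting)

start=S0; accept=S7,S8,S9; S0-a>S1; S0-b>S2; S0-c>S3; S1-a>S4; S1-b>S5; S1-c>S6; S2-a>S7; S2-b>S8; S2-c>S9; S3-a>S10; S3-b>S11; S3-c>S12; S4-a>S4; S4-b>S5; S4-c>S6; S5-a>S7; S5-b>S8; S5-c>S9; S6-a>S10; S6-b>S11; S6-c>S12; S7-a>S4; S7-b>S5; S7-c>S6; S8-a>S7; S8-b>S8; S8-c>S9; S9-a>S10; S9-b>S11; S9-c>S12; S10-a>S4; S10-b>S5; S10-c>S6; S11-a>S7; S11-b>S8; S11-c>S9; S12-a>S10; S12-b>S11; S12-c>S12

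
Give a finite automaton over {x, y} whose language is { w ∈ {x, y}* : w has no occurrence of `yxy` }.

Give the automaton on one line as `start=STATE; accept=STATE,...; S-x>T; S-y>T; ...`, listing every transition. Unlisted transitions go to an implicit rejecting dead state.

start=q0; accept=q0,q1,q2; q0-x>q0; q0-y>q1; q1-x>q2; q1-y>q1; q2-x>q0; q2-y>q3; q3-x>q3; q3-y>q3

Track partial matches of the forbidden pattern `yxy`. State q3 is a dead state reached once `yxy` has occurred; every other state accepts. q0 means no part of `yxy` is currently matched.
        x   y  
>* q0   q0  q1 
 * q1   q2  q1 
 * q2   q0  q3 
   q3   q3  q3 
(> = start, * = accepting)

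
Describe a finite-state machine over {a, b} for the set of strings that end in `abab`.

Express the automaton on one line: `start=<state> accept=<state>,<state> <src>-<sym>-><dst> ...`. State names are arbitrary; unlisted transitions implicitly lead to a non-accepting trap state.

Let each state record the length of the longest suffix of the input read so far that is also a prefix of `abab`. q1 means the last symbol is `a`; q2 means the last 2 symbols are `ab`; q3 means the last 3 symbols are `aba`; q4 means the last 4 symbols are `abab`. Accept only at q4, where the string currently ends in `abab`.
With 5 states:
        a   b  
>  q0   q1  q0 
   q1   q1  q2 
   q2   q3  q0 
   q3   q1  q4 
 * q4   q3  q0 
(> = start, * = accepting)

start=q0 accept=q4 q0-a->q1 q0-b->q0 q1-a->q1 q1-b->q2 q2-a->q3 q2-b->q0 q3-a->q1 q3-b->q4 q4-a->q3 q4-b->q0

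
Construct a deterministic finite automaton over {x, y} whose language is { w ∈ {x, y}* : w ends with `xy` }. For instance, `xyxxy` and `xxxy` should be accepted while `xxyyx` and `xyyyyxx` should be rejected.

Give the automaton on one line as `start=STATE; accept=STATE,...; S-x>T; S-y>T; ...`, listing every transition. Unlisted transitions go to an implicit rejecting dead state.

Let each state record the length of the longest suffix of the input read so far that is also a prefix of `xy`. q1 means the last symbol is `x`; q2 means the last 2 symbols are `xy`. Accept only at q2, where the string currently ends in `xy`.
3 states suffice.
        x   y  
>  q0   q1  q0 
   q1   q1  q2 
 * q2   q1  q0 
(> = start, * = accepting)

start=q0; accept=q2; q0-x>q1; q0-y>q0; q1-x>q1; q1-y>q2; q2-x>q1; q2-y>q0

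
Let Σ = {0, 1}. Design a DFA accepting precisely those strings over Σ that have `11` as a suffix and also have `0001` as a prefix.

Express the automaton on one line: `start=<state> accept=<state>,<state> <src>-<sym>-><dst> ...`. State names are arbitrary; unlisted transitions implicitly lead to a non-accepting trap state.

start=q0 accept=q7 q0-0->q1 q0-1->q2 q1-0->q3 q1-1->q2 q2-0->q2 q2-1->q2 q3-0->q4 q3-1->q2 q4-0->q2 q4-1->q5 q5-0->q6 q5-1->q7 q6-0->q6 q6-1->q5 q7-0->q6 q7-1->q7

Run two small machines in parallel and take their product. One (3 states) tracks how much of the suffix `11` has currently been matched; the other (6 states) tracks whether the input so far still matches the prefix `0001`. Each combined state is a pair, one component from each; accept when both components accept. Minimizing collapses redundant product states.
An 8-state machine:
        0   1  
>  q0   q1  q2 
   q1   q3  q2 
   q2   q2  q2 
   q3   q4  q2 
   q4   q2  q5 
   q5   q6  q7 
   q6   q6  q5 
 * q7   q6  q7 
(> = start, * = accepting)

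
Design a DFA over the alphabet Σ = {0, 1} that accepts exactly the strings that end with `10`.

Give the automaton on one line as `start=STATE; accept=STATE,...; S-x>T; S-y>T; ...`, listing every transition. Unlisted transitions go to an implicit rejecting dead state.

Remember how much of `10` the current input suffix matches. State q0 means no match yet; q1 means the last symbol is `1`; q2 means the last 2 symbols are `10`. Only q2 accepts. On a mismatch, fall back to the longest proper suffix that is still a prefix of `10`.
With 3 states:
        0   1  
>  q0   q0  q1 
   q1   q2  q1 
 * q2   q0  q1 
(> = start, * = accepting)

start=q0; accept=q2; q0-0>q0; q0-1>q1; q1-0>q2; q1-1>q1; q2-0>q0; q2-1>q1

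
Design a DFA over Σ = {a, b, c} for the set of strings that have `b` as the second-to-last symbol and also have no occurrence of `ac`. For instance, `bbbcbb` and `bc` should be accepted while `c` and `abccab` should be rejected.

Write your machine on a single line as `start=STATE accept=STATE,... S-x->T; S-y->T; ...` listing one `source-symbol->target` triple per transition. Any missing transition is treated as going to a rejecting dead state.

Build one automaton per condition and run them in lockstep. One (13 states) tracks the last 2 symbols read; the other (3 states) tracks partial matches of the forbidden pattern `ac`. Each combined state is a pair, one component from each; accept when both components accept. After merging equivalent states the machine shrinks.
A 7-state machine:
        a   b   c  
>  q0   q1  q2  q0 
   q1   q1  q2  q3 
   q2   q4  q5  q6 
   q3   q3  q3  q3 
 * q4   q1  q2  q3 
 * q5   q4  q5  q6 
 * q6   q1  q2  q0 
(> = start, * = accepting)

start=q0; accept=q4,q5,q6; q0-a->q1; q0-b->q2; q0-c->q0; q1-a->q1; q1-b->q2; q1-c->q3; q2-a->q4; q2-b->q5; q2-c->q6; q3-a->q3; q3-b->q3; q3-c->q3; q4-a->q1; q4-b->q2; q4-c->q3; q5-a->q4; q5-b->q5; q5-c->q6; q6-a->q1; q6-b->q2; q6-c->q0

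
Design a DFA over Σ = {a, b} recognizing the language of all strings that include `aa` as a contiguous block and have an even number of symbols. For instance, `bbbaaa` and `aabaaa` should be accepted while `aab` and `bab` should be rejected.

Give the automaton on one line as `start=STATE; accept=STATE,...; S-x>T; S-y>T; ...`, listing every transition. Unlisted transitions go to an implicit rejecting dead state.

Handle the two conditions separately and then intersect. One (3 states) tracks whether and how much of `aa` has been seen; the other (2 states) tracks the input length modulo 2. Each combined state is a pair, one component from each; accept when both components accept.
6 states suffice.
        a   b  
>  q0   q1  q2 
   q1   q3  q0 
   q2   q4  q0 
 * q3   q5  q5 
   q4   q5  q2 
   q5   q3  q3 
(> = start, * = accepting)

start=q0; accept=q3; q0-a>q1; q0-b>q2; q1-a>q3; q1-b>q0; q2-a>q4; q2-b>q0; q3-a>q5; q3-b>q5; q4-a>q5; q4-b>q2; q5-a>q3; q5-b>q3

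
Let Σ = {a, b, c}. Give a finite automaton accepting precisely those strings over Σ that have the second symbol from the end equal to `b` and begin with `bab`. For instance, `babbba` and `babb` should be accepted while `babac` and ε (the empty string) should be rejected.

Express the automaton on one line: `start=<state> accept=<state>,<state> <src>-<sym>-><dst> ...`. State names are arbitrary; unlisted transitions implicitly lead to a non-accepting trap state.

start=S0 accept=S5,S6 S0-a->S1 S0-b->S2 S0-c->S1 S1-a->S1 S1-b->S1 S1-c->S1 S2-a->S3 S2-b->S1 S2-c->S1 S3-a->S1 S3-b->S4 S3-c->S1 S4-a->S5 S4-b->S6 S4-c->S5 S5-a->S7 S5-b->S4 S5-c->S7 S6-a->S5 S6-b->S6 S6-c->S5 S7-a->S7 S7-b->S4 S7-c->S7

Build one automaton per condition and run them in lockstep. The first has 13 states tracking the last 2 symbols read; the second has 5 states tracking whether the input so far still matches the prefix `bab`. A product state is a pair (one from each), accepting exactly when both do. Equivalent product states are then merged.
        a   b   c  
>  S0   S1  S2  S1 
   S1   S1  S1  S1 
   S2   S3  S1  S1 
   S3   S1  S4  S1 
   S4   S5  S6  S5 
 * S5   S7  S4  S7 
 * S6   S5  S6  S5 
   S7   S7  S4  S7 
(> = start, * = accepting)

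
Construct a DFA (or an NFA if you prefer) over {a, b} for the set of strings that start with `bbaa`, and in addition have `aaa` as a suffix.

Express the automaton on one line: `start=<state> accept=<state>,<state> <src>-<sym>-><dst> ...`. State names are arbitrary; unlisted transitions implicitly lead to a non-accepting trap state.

Run two small machines in parallel and take their product. One (6 states) tracks whether the input so far still matches the prefix `bbaa`; the other (4 states) tracks how much of the suffix `aaa` has currently been matched. Each combined state is a pair, one component from each; accept when both components accept.
A 12-state machine:
          a    b  
>  q0     q1   q2 
   q1     q3   q4 
   q2     q1   q5 
   q3     q6   q4 
   q4     q1   q4 
   q5     q7   q4 
   q6     q6   q4 
   q7     q8   q4 
   q8     q9  q10 
 * q9     q9  q10 
   q10   q11  q10 
   q11    q8  q10 
(> = start, * = accepting)

start=q0 accept=q9 q0-a->q1 q0-b->q2 q1-a->q3 q1-b->q4 q2-a->q1 q2-b->q5 q3-a->q6 q3-b->q4 q4-a->q1 q4-b->q4 q5-a->q7 q5-b->q4 q6-a->q6 q6-b->q4 q7-a->q8 q7-b->q4 q8-a->q9 q8-b->q10 q9-a->q9 q9-b->q10 q10-a->q11 q10-b->q10 q11-a->q8 q11-b->q10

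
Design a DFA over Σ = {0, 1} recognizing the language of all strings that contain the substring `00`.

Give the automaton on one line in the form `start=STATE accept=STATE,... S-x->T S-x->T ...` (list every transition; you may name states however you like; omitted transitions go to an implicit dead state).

Track how much of `00` has been matched so far: state q0 is no progress, q2 is the absorbing accept state reached once `00` has occurred. Intermediate states record partial matches; on a mismatch, fall back to the longest reusable overlap.
3 states suffice.
        0   1  
>  q0   q1  q0 
   q1   q2  q0 
 * q2   q2  q2 
(> = start, * = accepting)

start=q0 accept=q2 q0-0->q1 q0-1->q0 q1-0->q2 q1-1->q0 q2-0->q2 q2-1->q2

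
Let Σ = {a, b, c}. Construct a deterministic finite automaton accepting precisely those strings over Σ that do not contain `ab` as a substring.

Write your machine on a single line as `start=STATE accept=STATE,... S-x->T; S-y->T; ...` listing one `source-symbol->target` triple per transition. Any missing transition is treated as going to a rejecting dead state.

Track partial matches of the forbidden pattern `ab`. State q2 is a dead state reached once `ab` has occurred; every other state accepts. q0 means no part of `ab` is currently matched.
With 3 states:
        a   b   c  
>* q0   q1  q0  q0 
 * q1   q1  q2  q0 
   q2   q2  q2  q2 
(> = start, * = accepting)

start=q0; accept=q0,q1; q0-a->q1; q0-b->q0; q0-c->q0; q1-a->q1; q1-b->q2; q1-c->q0; q2-a->q2; q2-b->q2; q2-c->q2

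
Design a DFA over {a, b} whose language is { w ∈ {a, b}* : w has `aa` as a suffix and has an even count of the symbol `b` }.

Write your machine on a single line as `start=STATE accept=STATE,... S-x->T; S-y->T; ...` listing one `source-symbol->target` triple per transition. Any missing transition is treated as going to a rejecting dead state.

Handle the two conditions separately and then intersect. One (3 states) tracks how much of the suffix `aa` has currently been matched; the other (2 states) tracks the count of `b`s modulo 2. Each combined state is a pair, one component from each; accept when both components accept. After merging equivalent states the machine shrinks.
A 4-state machine:
        a   b  
>  s0   s1  s2 
   s1   s3  s2 
   s2   s2  s0 
 * s3   s3  s2 
(> = start, * = accepting)

start=s0; accept=s3; s0-a->s1; s0-b->s2; s1-a->s3; s1-b->s2; s2-a->s2; s2-b->s0; s3-a->s3; s3-b->s2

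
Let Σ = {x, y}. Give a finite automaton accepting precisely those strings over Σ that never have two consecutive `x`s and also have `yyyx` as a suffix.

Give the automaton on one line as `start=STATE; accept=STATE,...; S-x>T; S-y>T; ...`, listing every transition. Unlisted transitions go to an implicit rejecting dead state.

start=q0; accept=q8; q0-x>q1; q0-y>q2; q1-x>q3; q1-y>q2; q2-x>q1; q2-y>q4; q3-x>q3; q3-y>q5; q4-x>q1; q4-y>q6; q5-x>q3; q5-y>q7; q6-x>q8; q6-y>q6; q7-x>q3; q7-y>q9; q8-x>q3; q8-y>q2; q9-x>q10; q9-y>q9; q10-x>q3; q10-y>q5

Build one automaton per condition and run them in lockstep. One (3 states) tracks partial matches of the forbidden pattern `xx`; the other (5 states) tracks how much of the suffix `yyyx` has currently been matched. Each combined state is a pair, one component from each; accept when both components accept.
11 states suffice.
          x    y  
>  q0     q1   q2 
   q1     q3   q2 
   q2     q1   q4 
   q3     q3   q5 
   q4     q1   q6 
   q5     q3   q7 
   q6     q8   q6 
   q7     q3   q9 
 * q8     q3   q2 
   q9    q10   q9 
   q10    q3   q5 
(> = start, * = accepting)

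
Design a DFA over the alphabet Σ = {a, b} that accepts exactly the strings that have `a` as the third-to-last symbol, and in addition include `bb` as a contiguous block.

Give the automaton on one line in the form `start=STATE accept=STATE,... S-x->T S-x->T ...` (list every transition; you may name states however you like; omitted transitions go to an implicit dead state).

start=S0 accept=S10,S17,S18,S19 S0-a->S1 S0-b->S2 S1-a->S3 S1-b->S4 S2-a->S5 S2-b->S6 S3-a->S7 S3-b->S8 S4-a->S9 S4-b->S10 S5-a->S11 S5-b->S12 S6-a->S13 S6-b->S14 S7-a->S7 S7-b->S8 S8-a->S9 S8-b->S10 S9-a->S11 S9-b->S12 S10-a->S13 S10-b->S14 S11-a->S7 S11-b->S8 S12-a->S9 S12-b->S10 S13-a->S15 S13-b->S16 S14-a->S13 S14-b->S14 S15-a->S17 S15-b->S18 S16-a->S19 S16-b->S10 S17-a->S17 S17-b->S18 S18-a->S19 S18-b->S10 S19-a->S15 S19-b->S16

Run two small machines in parallel and take their product. One (15 states) tracks the last 3 symbols read; the other (3 states) tracks whether and how much of `bb` has been seen. Each combined state is a pair, one component from each; accept when both components accept.
          a    b  
>  S0     S1   S2 
   S1     S3   S4 
   S2     S5   S6 
   S3     S7   S8 
   S4     S9  S10 
   S5    S11  S12 
   S6    S13  S14 
   S7     S7   S8 
   S8     S9  S10 
   S9    S11  S12 
 * S10   S13  S14 
   S11    S7   S8 
   S12    S9  S10 
   S13   S15  S16 
   S14   S13  S14 
   S15   S17  S18 
   S16   S19  S10 
 * S17   S17  S18 
 * S18   S19  S10 
 * S19   S15  S16 
(> = start, * = accepting)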